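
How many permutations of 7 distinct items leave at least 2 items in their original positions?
Exactly j fixed points: C(7,j)·!(7-j); sum over j ≥ 2 (derangement numbers via !m = (m-1)·(!(m-1) + !(m-2)): !0..!5 = 1, 0, 1, 2, 9, 44). Σ_{j=2}^{7} C(7,j)·!(7-j) = C(7,2)·!5 + C(7,3)·!4 + C(7,4)·!3 + C(7,5)·!2 + C(7,6)·!1 + C(7,7)·!0 = 21·44 + 35·9 + 35·2 + 21·1 + 7·0 + 1·1 = 1331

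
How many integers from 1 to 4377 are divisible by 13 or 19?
⌊4377/13⌋ + ⌊4377/19⌋ - ⌊4377/247⌋ = 336 + 230 - 17 = 549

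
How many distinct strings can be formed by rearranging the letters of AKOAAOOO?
8! / (3! × 4! × 1!) = 280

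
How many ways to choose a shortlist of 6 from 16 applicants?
C(16,6) = 16!/(6!×10!) = 8008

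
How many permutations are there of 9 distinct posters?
9! = 362880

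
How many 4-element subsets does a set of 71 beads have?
C(71,4) = 71!/(4!×67!) = 971635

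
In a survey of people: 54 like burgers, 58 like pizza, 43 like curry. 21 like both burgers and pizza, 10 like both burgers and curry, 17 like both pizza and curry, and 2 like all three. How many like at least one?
|A∪B∪C| = 54+58+43-21-10-17+2 = 109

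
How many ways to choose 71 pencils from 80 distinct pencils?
C(80,71) = 80!/(71!×9!) = 231900297200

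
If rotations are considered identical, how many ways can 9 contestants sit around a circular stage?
Circular: fix one position, arrange the rest. (9-1)! = 40320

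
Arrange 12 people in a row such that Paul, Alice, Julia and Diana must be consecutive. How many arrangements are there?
Treat the 4 as one block: (12-4+1)! × 4! = 362880 × 24 = 8709120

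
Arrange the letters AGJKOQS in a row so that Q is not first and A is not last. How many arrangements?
By inclusion-exclusion: 7! - 2×(7-1)! + (7-2)! = 5040 - 1440 + 120 = 3720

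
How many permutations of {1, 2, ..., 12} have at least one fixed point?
Complement of the derangements. !12 = Σ_{j=0}^{12} (-1)^j·12!/j! = 479001600 - 479001600 + 239500800 - 79833600 + 19958400 - 3991680 + 665280 - 95040 + 11880 - 1320 + 132 - 12 + 1 = 176214841. 12! - !12 = 479001600 - 176214841 = 302786759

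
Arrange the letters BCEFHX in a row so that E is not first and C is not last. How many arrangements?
By inclusion-exclusion: 6! - 2×(6-1)! + (6-2)! = 720 - 240 + 24 = 504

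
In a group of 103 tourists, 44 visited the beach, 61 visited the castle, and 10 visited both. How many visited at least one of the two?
|A∪B| = |A| + |B| - |A∩B| = 44 + 61 - 10 = 95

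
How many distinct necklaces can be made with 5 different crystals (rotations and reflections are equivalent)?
(5-1)!/2 = 24/2 = 12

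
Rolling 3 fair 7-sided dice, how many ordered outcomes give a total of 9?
Coefficient of x^9 in (x + x² + ... + x^7)^3. By inclusion-exclusion on dice exceeding 7: Σ_j (-1)^j C(3,j)·C(9-1-7j, 2) = C(3,0)·C(8,2) = 1·28 = 28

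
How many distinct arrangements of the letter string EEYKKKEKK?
9! / (5! × 1! × 3!) = 504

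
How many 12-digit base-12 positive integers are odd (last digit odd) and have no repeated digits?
Last∈{1,3,5,7,9,11}. Last=0: 0. Last nonzero: 6×10×P(10,10) = 217728000. Total = 217728000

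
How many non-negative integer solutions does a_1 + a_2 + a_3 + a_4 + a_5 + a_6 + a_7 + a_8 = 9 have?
C(9+8-1, 8-1) = C(16, 7) = 11440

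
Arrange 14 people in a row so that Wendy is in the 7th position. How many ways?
Fix one position: (14-1)! = 6227020800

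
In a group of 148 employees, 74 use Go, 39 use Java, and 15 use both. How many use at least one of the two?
|A∪B| = |A| + |B| - |A∩B| = 74 + 39 - 15 = 98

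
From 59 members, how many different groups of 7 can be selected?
C(59,7) = 59!/(7!×52!) = 341149446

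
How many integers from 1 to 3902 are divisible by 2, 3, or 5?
⌊3902/2⌋+⌊3902/3⌋+⌊3902/5⌋ - ⌊3902/6⌋-⌊3902/10⌋-⌊3902/15⌋ + ⌊3902/30⌋ = 1951+1300+780 - 650-390-260 + 130 = 2861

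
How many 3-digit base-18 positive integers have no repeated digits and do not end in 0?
Last digit: 17 nonzero choices. First digit: 16 (nonzero, ≠last). Middle 1: P(16,1) = 16. Total = 4352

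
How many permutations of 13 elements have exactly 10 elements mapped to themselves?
Choose the 10 fixed points C(13,10) = 286, derange the rest: !3 = Σ_{j=0}^{3} (-1)^j·3!/j! = 6 - 6 + 3 - 1 = 2. Product = 286 × 2 = 572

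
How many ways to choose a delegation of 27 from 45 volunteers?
C(45,27) = 45!/(27!×18!) = 1715884494940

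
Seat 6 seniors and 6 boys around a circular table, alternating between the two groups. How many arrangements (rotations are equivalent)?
Fix one of the seniors: (6-1)! ways for the remaining seniors, × 6! ways for the boys = 120 × 720 = 86400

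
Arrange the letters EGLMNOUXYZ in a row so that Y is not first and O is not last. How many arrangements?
By inclusion-exclusion: 10! - 2×(10-1)! + (10-2)! = 3628800 - 725760 + 40320 = 2943360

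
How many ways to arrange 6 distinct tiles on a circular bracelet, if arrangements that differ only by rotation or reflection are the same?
(6-1)!/2 = 120/2 = 60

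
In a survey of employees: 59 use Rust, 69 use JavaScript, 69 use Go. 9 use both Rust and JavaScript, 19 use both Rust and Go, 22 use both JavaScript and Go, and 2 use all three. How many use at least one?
|A∪B∪C| = 59+69+69-9-19-22+2 = 149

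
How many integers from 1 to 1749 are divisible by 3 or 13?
⌊1749/3⌋ + ⌊1749/13⌋ - ⌊1749/39⌋ = 583 + 134 - 44 = 673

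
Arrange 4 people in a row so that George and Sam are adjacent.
Treat as block: (4-1)! × 2! = 6 × 2 = 12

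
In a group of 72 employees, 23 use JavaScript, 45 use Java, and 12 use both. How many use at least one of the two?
|A∪B| = |A| + |B| - |A∩B| = 23 + 45 - 12 = 56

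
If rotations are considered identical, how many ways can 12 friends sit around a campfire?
Circular: fix one position, arrange the rest. (12-1)! = 39916800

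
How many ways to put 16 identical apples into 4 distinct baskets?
C(16+4-1, 4-1) = C(19, 3) = 969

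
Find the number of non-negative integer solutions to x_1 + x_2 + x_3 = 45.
C(45+3-1, 3-1) = C(47, 2) = 1081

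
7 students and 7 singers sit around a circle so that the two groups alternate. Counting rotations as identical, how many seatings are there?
Fix one of the students: (7-1)! ways for the remaining students, × 7! ways for the singers = 720 × 5040 = 3628800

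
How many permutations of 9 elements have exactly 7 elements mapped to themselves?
Choose the 7 fixed points C(9,7) = 36, derange the rest: !2 = Σ_{j=0}^{2} (-1)^j·2!/j! = 2 - 2 + 1 = 1. Product = 36 × 1 = 36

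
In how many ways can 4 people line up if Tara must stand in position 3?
Fix one position: (4-1)! = 6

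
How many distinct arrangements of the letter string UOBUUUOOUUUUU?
13! / (1! × 3! × 9!) = 2860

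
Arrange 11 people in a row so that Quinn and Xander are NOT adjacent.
Total - adjacent = 11! - (11-1)!×2 = 39916800 - 7257600 = 32659200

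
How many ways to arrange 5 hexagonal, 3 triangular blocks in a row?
8! / (5! × 3!) = 56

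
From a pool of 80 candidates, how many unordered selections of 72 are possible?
C(80,72) = 80!/(72!×8!) = 28987537150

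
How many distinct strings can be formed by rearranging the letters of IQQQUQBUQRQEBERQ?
16! / (2! × 7! × 2! × 2! × 2! × 1!) = 259459200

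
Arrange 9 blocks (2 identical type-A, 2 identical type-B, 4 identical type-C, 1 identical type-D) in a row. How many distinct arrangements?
9! / (2! × 2! × 4! × 1!) = 3780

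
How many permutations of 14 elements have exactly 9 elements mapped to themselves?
Choose the 9 fixed points C(14,9) = 2002, derange the rest: !5 = Σ_{j=0}^{5} (-1)^j·5!/j! = 120 - 120 + 60 - 20 + 5 - 1 = 44. Product = 2002 × 44 = 88088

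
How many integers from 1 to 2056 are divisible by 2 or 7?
⌊2056/2⌋ + ⌊2056/7⌋ - ⌊2056/14⌋ = 1028 + 293 - 146 = 1175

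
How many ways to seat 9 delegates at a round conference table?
Circular: fix one position, arrange the rest. (9-1)! = 40320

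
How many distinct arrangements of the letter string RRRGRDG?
7! / (4! × 2! × 1!) = 105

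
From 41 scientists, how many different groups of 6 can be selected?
C(41,6) = 41!/(6!×35!) = 4496388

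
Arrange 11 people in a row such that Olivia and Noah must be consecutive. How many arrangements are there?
Treat the 2 as one block: (11-2+1)! × 2! = 3628800 × 2 = 7257600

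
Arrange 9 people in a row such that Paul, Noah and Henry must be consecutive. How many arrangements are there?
Treat the 3 as one block: (9-3+1)! × 3! = 5040 × 6 = 30240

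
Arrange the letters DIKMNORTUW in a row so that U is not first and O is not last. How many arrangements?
By inclusion-exclusion: 10! - 2×(10-1)! + (10-2)! = 3628800 - 725760 + 40320 = 2943360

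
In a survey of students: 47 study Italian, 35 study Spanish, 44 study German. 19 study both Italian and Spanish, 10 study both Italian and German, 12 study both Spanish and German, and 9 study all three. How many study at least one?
|A∪B∪C| = 47+35+44-19-10-12+9 = 94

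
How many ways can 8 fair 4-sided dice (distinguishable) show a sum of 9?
Coefficient of x^9 in (x + x² + ... + x^4)^8. By inclusion-exclusion on dice exceeding 4: Σ_j (-1)^j C(8,j)·C(9-1-4j, 7) = C(8,0)·C(8,7) = 1·8 = 8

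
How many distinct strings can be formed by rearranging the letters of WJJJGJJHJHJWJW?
14! / (3! × 8! × 2! × 1!) = 180180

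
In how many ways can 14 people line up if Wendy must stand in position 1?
Fix one position: (14-1)! = 6227020800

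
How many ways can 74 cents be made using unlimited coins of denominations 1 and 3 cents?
Coefficient of x^74 in 1/(1-x^1) · 1/(1-x^3). Use j coins of 3 for j = 0..⌊74/3⌋ = 24, the rest in 1s: 24 + 1 = 25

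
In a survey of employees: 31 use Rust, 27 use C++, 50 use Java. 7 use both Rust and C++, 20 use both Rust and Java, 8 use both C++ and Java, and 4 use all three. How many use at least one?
|A∪B∪C| = 31+27+50-7-20-8+4 = 77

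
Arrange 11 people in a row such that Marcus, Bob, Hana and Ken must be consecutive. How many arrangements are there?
Treat the 4 as one block: (11-4+1)! × 4! = 40320 × 24 = 967680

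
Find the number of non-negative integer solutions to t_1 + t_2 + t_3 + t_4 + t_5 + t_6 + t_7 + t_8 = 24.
C(24+8-1, 8-1) = C(31, 7) = 2629575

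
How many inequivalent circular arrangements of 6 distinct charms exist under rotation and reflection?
(6-1)!/2 = 120/2 = 60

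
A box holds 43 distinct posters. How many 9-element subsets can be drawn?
C(43,9) = 43!/(9!×34!) = 563921995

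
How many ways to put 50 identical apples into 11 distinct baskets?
C(50+11-1, 11-1) = C(60, 10) = 75394027566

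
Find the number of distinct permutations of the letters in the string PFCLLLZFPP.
10! / (1! × 3! × 3! × 2! × 1!) = 50400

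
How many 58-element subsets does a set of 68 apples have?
C(68,58) = 68!/(58!×10!) = 290752384208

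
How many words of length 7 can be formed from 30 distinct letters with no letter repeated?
P(30,7) = 30!/(30-7)! = 10260432000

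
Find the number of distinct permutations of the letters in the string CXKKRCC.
7! / (2! × 1! × 1! × 3!) = 420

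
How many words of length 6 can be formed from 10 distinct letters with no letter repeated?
P(10,6) = 10!/(10-6)! = 151200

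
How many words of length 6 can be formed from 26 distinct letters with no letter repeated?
P(26,6) = 26!/(26-6)! = 165765600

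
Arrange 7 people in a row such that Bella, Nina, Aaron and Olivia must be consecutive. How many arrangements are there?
Treat the 4 as one block: (7-4+1)! × 4! = 24 × 24 = 576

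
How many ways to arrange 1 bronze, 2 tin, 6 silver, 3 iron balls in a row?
12! / (1! × 2! × 6! × 3!) = 55440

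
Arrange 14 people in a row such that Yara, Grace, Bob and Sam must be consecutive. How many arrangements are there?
Treat the 4 as one block: (14-4+1)! × 4! = 39916800 × 24 = 958003200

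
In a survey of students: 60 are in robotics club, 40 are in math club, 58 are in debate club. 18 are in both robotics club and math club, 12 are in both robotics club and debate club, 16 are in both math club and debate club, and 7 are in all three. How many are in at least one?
|A∪B∪C| = 60+40+58-18-12-16+7 = 119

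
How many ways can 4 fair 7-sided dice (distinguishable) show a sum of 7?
Coefficient of x^7 in (x + x² + ... + x^7)^4. By inclusion-exclusion on dice exceeding 7: Σ_j (-1)^j C(4,j)·C(7-1-7j, 3) = C(4,0)·C(6,3) = 1·20 = 20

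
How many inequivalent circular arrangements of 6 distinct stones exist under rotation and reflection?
(6-1)!/2 = 120/2 = 60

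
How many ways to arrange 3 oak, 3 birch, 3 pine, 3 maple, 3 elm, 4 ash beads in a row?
19! / (3! × 3! × 3! × 3! × 3! × 4!) = 651819168000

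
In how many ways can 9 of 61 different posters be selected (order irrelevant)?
C(61,9) = 61!/(9!×52!) = 17341763505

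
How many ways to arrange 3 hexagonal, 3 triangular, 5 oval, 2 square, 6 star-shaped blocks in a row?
19! / (3! × 3! × 5! × 2! × 6!) = 19554575040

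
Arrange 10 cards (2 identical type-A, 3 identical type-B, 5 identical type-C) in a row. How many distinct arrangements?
10! / (2! × 3! × 5!) = 2520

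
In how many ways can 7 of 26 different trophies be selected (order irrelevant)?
C(26,7) = 26!/(7!×19!) = 657800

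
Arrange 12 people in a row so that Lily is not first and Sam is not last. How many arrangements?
By inclusion-exclusion: 12! - 2×(12-1)! + (12-2)! = 479001600 - 79833600 + 3628800 = 402796800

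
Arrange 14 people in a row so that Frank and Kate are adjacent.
Treat as block: (14-1)! × 2! = 6227020800 × 2 = 12454041600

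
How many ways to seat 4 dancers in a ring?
Circular: fix one position, arrange the rest. (4-1)! = 6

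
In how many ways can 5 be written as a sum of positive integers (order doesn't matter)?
Pentagonal recurrence p(n) = p(n-1) + p(n-2) - p(n-5) - p(n-7) + p(n-12) + p(n-15) - ... gives p(0..4) = 1, 1, 2, 3, 5. p(5) = p(4) + p(3) - p(0) = 5 + 3 - 1 = 7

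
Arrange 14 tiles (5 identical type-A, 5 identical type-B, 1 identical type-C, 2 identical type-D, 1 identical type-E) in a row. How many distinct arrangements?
14! / (5! × 5! × 1! × 2! × 1!) = 3027024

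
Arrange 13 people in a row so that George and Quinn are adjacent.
Treat as block: (13-1)! × 2! = 479001600 × 2 = 958003200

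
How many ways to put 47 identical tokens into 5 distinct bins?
C(47+5-1, 5-1) = C(51, 4) = 249900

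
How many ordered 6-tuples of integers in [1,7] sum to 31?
Coefficient of x^31 in (x + x² + ... + x^7)^6. By inclusion-exclusion on dice exceeding 7: Σ_j (-1)^j C(6,j)·C(31-1-7j, 5) = C(6,0)·C(30,5) - C(6,1)·C(23,5) + C(6,2)·C(16,5) - C(6,3)·C(9,5) = 1·142506 - 6·33649 + 15·4368 - 20·126 = 3612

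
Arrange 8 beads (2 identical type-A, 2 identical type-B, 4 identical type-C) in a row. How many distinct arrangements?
8! / (2! × 2! × 4!) = 420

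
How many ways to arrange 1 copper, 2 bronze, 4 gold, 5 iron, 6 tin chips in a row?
18! / (1! × 2! × 4! × 5! × 6!) = 1543782240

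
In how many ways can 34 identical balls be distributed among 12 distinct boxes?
C(34+12-1, 12-1) = C(45, 11) = 10150595910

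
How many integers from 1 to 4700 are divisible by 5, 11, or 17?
⌊4700/5⌋+⌊4700/11⌋+⌊4700/17⌋ - ⌊4700/55⌋-⌊4700/85⌋-⌊4700/187⌋ + ⌊4700/935⌋ = 940+427+276 - 85-55-25 + 5 = 1483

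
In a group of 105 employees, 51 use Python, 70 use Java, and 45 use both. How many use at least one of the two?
|A∪B| = |A| + |B| - |A∩B| = 51 + 70 - 45 = 76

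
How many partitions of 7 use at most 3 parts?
By conjugation, equals partitions of 7 into parts ≤ 3. Let r_j(i) = number of partitions of i into parts ≤ j, for i = 0..7. r_1(i) = 1 for all i; r_j(i) = r_{j-1}(i) + r_j(i-j). Rows j = 2..3: ≤2: 1 1 2 2 3 3 4 4; ≤3: 1 1 2 3 4 5 7 8. r_3(7) = 8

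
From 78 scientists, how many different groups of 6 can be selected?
C(78,6) = 78!/(6!×72!) = 256851595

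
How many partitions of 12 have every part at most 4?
Let r_j(i) = number of partitions of i into parts ≤ j, for i = 0..12. r_1(i) = 1 for all i; r_j(i) = r_{j-1}(i) + r_j(i-j). Rows j = 2..4: ≤2: 1 1 2 2 3 3 4 4 5 5 6 6 7; ≤3: 1 1 2 3 4 5 7 8 10 12 14 16 19; ≤4: 1 1 2 3 5 6 9 11 15 18 23 27 34. r_4(12) = 34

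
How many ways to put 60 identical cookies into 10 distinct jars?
C(60+10-1, 10-1) = C(69, 9) = 56672074888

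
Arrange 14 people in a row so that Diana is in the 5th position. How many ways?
Fix one position: (14-1)! = 6227020800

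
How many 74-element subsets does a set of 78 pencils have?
C(78,74) = 78!/(74!×4!) = 1426425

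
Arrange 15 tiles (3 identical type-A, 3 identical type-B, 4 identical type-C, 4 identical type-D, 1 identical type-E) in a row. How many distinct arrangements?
15! / (3! × 3! × 4! × 4! × 1!) = 63063000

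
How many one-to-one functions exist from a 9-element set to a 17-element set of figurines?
P(17,9) = 17!/(17-9)! = 8821612800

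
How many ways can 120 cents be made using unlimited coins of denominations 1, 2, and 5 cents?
Coefficient of x^120 in 1/(1-x^1) · 1/(1-x^2) · 1/(1-x^5). Case on j = number of 5-cent coins (j = 0..24); remainder r = 120 - 5j is made from {1,2} in ⌊r/2⌋+1 ways. r = 120, 115, 110, 105, 100, 95, 90, 85, 80, 75, 70, 65, 60, 55, 50, 45, 40, 35, 30, 25, 20, 15, 10, 5, 0 → 61 + 58 + 56 + 53 + 51 + 48 + 46 + 43 + 41 + 38 + 36 + 33 + 31 + 28 + 26 + 23 + 21 + 18 + 16 + 13 + 11 + 8 + 6 + 3 + 1 = 769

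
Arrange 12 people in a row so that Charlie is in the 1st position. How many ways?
Fix one position: (12-1)! = 39916800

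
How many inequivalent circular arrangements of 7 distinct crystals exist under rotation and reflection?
(7-1)!/2 = 720/2 = 360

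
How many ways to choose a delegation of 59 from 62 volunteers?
C(62,59) = 62!/(59!×3!) = 37820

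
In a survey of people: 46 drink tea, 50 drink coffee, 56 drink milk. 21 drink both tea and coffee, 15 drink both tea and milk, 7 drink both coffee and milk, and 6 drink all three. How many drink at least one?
|A∪B∪C| = 46+50+56-21-15-7+6 = 115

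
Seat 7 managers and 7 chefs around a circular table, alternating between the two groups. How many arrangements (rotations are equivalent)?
Fix one of the managers: (7-1)! ways for the remaining managers, × 7! ways for the chefs = 720 × 5040 = 3628800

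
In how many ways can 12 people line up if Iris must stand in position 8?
Fix one position: (12-1)! = 39916800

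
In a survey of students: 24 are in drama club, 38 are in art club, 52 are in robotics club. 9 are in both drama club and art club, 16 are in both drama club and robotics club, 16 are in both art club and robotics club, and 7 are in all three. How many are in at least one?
|A∪B∪C| = 24+38+52-9-16-16+7 = 80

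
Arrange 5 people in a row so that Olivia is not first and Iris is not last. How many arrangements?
By inclusion-exclusion: 5! - 2×(5-1)! + (5-2)! = 120 - 48 + 6 = 78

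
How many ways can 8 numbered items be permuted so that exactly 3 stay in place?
Choose the 3 fixed points C(8,3) = 56, derange the rest: !5 = Σ_{j=0}^{5} (-1)^j·5!/j! = 120 - 120 + 60 - 20 + 5 - 1 = 44. Product = 56 × 44 = 2464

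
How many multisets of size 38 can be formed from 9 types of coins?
C(38+9-1, 9-1) = C(46, 8) = 260932815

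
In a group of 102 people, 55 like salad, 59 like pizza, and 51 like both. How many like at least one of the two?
|A∪B| = |A| + |B| - |A∩B| = 55 + 59 - 51 = 63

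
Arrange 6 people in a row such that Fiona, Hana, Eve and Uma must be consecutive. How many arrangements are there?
Treat the 4 as one block: (6-4+1)! × 4! = 6 × 24 = 144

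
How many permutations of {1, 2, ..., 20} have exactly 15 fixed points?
Choose the 15 fixed points C(20,15) = 15504, derange the rest: !5 = Σ_{j=0}^{5} (-1)^j·5!/j! = 120 - 120 + 60 - 20 + 5 - 1 = 44. Product = 15504 × 44 = 682176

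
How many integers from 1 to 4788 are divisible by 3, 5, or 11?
⌊4788/3⌋+⌊4788/5⌋+⌊4788/11⌋ - ⌊4788/15⌋-⌊4788/33⌋-⌊4788/55⌋ + ⌊4788/165⌋ = 1596+957+435 - 319-145-87 + 29 = 2466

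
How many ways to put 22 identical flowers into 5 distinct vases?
C(22+5-1, 5-1) = C(26, 4) = 14950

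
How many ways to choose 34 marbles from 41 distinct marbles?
C(41,34) = 41!/(34!×7!) = 22481940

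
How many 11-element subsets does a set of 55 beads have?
C(55,11) = 55!/(11!×44!) = 119653565850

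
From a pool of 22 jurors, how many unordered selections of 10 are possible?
C(22,10) = 22!/(10!×12!) = 646646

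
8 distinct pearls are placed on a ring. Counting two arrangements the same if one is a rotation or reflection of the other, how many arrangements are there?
(8-1)!/2 = 5040/2 = 2520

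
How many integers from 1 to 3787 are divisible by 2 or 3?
⌊3787/2⌋ + ⌊3787/3⌋ - ⌊3787/6⌋ = 1893 + 1262 - 631 = 2524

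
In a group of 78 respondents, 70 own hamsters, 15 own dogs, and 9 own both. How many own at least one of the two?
|A∪B| = |A| + |B| - |A∩B| = 70 + 15 - 9 = 76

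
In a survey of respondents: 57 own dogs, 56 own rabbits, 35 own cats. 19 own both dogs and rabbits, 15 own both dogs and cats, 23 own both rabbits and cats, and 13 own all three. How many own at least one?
|A∪B∪C| = 57+56+35-19-15-23+13 = 104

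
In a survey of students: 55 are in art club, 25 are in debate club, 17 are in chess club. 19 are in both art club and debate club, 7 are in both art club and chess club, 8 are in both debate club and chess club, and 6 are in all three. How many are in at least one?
|A∪B∪C| = 55+25+17-19-7-8+6 = 69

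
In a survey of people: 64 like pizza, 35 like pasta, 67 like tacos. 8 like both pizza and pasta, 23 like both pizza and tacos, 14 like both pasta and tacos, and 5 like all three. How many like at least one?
|A∪B∪C| = 64+35+67-8-23-14+5 = 126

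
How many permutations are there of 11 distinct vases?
11! = 39916800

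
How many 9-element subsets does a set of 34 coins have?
C(34,9) = 34!/(9!×25!) = 52451256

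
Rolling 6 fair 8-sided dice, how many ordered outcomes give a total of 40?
Coefficient of x^40 in (x + x² + ... + x^8)^6. By inclusion-exclusion on dice exceeding 8: Σ_j (-1)^j C(6,j)·C(40-1-8j, 5) = C(6,0)·C(39,5) - C(6,1)·C(31,5) + C(6,2)·C(23,5) - C(6,3)·C(15,5) + C(6,4)·C(7,5) = 1·575757 - 6·169911 + 15·33649 - 20·3003 + 15·21 = 1281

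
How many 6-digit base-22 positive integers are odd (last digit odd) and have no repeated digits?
Last∈{1,3,5,7,9,11,13,15,17,19,21}. Last=0: 0. Last nonzero: 11×20×P(20,4) = 25581600. Total = 25581600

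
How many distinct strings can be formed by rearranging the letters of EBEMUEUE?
8! / (4! × 1! × 1! × 2!) = 840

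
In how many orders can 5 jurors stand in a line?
5! = 120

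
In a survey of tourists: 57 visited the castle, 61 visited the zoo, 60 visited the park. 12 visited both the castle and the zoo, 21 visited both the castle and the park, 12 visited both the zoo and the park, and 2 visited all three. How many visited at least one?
|A∪B∪C| = 57+61+60-12-21-12+2 = 135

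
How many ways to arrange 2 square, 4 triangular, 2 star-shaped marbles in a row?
8! / (2! × 4! × 2!) = 420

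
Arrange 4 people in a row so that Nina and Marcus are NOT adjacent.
Total - adjacent = 4! - (4-1)!×2 = 24 - 12 = 12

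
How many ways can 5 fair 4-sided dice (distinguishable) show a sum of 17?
Coefficient of x^17 in (x + x² + ... + x^4)^5. By inclusion-exclusion on dice exceeding 4: Σ_j (-1)^j C(5,j)·C(17-1-4j, 4) = C(5,0)·C(16,4) - C(5,1)·C(12,4) + C(5,2)·C(8,4) - C(5,3)·C(4,4) = 1·1820 - 5·495 + 10·70 - 10·1 = 35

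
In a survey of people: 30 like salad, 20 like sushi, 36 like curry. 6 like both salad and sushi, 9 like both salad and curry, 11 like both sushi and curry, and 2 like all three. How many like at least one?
|A∪B∪C| = 30+20+36-6-9-11+2 = 62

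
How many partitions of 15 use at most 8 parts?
By conjugation, equals partitions of 15 into parts ≤ 8. Let r_j(i) = number of partitions of i into parts ≤ j, for i = 0..15. r_1(i) = 1 for all i; r_j(i) = r_{j-1}(i) + r_j(i-j). Rows j = 2..8: ≤2: 1 1 2 2 3 3 4 4 5 5 6 6 7 7 8 8; ≤3: 1 1 2 3 4 5 7 8 10 12 14 16 19 21 24 27; ≤4: 1 1 2 3 5 6 9 11 15 18 23 27 34 39 47 54; ≤5: 1 1 2 3 5 7 10 13 18 23 30 37 47 57 70 84; ≤6: 1 1 2 3 5 7 11 14 20 26 35 44 58 71 90 110; ≤7: 1 1 2 3 5 7 11 15 21 28 38 49 65 82 105 131; ≤8: 1 1 2 3 5 7 11 15 22 29 40 52 70 89 116 146. r_8(15) = 146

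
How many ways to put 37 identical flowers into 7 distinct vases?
C(37+7-1, 7-1) = C(43, 6) = 6096454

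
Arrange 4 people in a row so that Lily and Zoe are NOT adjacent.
Total - adjacent = 4! - (4-1)!×2 = 24 - 12 = 12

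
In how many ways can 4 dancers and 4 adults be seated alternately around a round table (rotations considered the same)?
Fix one of the dancers: (4-1)! ways for the remaining dancers, × 4! ways for the adults = 6 × 24 = 144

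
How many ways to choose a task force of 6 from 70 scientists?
C(70,6) = 70!/(6!×64!) = 131115985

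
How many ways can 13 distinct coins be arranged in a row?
13! = 6227020800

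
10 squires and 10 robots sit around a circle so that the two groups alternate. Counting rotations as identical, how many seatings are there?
Fix one of the squires: (10-1)! ways for the remaining squires, × 10! ways for the robots = 362880 × 3628800 = 1316818944000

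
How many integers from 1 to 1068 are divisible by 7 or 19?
⌊1068/7⌋ + ⌊1068/19⌋ - ⌊1068/133⌋ = 152 + 56 - 8 = 200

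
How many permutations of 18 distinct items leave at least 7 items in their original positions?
Exactly j fixed points: C(18,j)·!(18-j); sum over j ≥ 7 (derangement numbers via !m = (m-1)·(!(m-1) + !(m-2)): !0..!11 = 1, 0, 1, 2, 9, 44, 265, 1854, 14833, 133496, 1334961, 14684570). Σ_{j=7}^{18} C(18,j)·!(18-j) = C(18,7)·!11 + C(18,8)·!10 + C(18,9)·!9 + C(18,10)·!8 + C(18,11)·!7 + C(18,12)·!6 + C(18,13)·!5 + C(18,14)·!4 + C(18,15)·!3 + C(18,16)·!2 + C(18,17)·!1 + C(18,18)·!0 = 31824·14684570 + 43758·1334961 + 48620·133496 + 43758·14833 + 31824·1854 + 18564·265 + 8568·44 + 3060·9 + 816·2 + 153·1 + 18·0 + 1·1 = 532940944526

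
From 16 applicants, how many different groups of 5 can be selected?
C(16,5) = 16!/(5!×11!) = 4368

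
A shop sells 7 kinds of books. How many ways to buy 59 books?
C(59+7-1, 7-1) = C(65, 6) = 82598880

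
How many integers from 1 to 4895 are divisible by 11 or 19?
⌊4895/11⌋ + ⌊4895/19⌋ - ⌊4895/209⌋ = 445 + 257 - 23 = 679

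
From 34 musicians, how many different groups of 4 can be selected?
C(34,4) = 34!/(4!×30!) = 46376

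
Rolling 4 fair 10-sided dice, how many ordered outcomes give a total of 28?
Coefficient of x^28 in (x + x² + ... + x^10)^4. By inclusion-exclusion on dice exceeding 10: Σ_j (-1)^j C(4,j)·C(28-1-10j, 3) = C(4,0)·C(27,3) - C(4,1)·C(17,3) + C(4,2)·C(7,3) = 1·2925 - 4·680 + 6·35 = 415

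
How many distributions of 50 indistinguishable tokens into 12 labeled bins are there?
C(50+12-1, 12-1) = C(61, 11) = 418094152866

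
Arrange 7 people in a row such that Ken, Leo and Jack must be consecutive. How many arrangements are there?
Treat the 3 as one block: (7-3+1)! × 3! = 120 × 6 = 720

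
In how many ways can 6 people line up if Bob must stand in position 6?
Fix one position: (6-1)! = 120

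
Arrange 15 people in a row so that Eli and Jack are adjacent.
Treat as block: (15-1)! × 2! = 87178291200 × 2 = 174356582400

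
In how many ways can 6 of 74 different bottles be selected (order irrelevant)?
C(74,6) = 74!/(6!×68!) = 185250786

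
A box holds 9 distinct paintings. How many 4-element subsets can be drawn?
C(9,4) = 9!/(4!×5!) = 126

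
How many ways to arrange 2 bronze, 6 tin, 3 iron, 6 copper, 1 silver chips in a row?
18! / (2! × 6! × 3! × 6! × 1!) = 1029188160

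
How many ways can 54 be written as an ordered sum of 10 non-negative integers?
C(54+10-1, 10-1) = C(63, 9) = 23667689815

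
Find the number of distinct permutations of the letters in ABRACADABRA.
11! / (5! × 2! × 2! × 1! × 1!) = 83160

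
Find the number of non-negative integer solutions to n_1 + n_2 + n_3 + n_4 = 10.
C(10+4-1, 4-1) = C(13, 3) = 286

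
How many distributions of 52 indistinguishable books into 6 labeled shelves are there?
C(52+6-1, 6-1) = C(57, 5) = 4187106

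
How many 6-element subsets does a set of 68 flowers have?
C(68,6) = 68!/(6!×62!) = 109453344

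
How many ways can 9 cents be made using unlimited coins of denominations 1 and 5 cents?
Coefficient of x^9 in 1/(1-x^1) · 1/(1-x^5). Use j coins of 5 for j = 0..⌊9/5⌋ = 1, the rest in 1s: 1 + 1 = 2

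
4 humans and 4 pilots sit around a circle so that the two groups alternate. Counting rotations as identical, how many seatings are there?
Fix one of the humans: (4-1)! ways for the remaining humans, × 4! ways for the pilots = 6 × 24 = 144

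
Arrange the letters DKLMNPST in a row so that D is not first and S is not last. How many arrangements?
By inclusion-exclusion: 8! - 2×(8-1)! + (8-2)! = 40320 - 10080 + 720 = 30960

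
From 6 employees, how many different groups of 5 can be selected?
C(6,5) = 6!/(5!×1!) = 6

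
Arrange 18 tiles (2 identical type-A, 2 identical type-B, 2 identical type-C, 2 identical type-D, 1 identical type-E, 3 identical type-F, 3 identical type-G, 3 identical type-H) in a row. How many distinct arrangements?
18! / (2! × 2! × 2! × 2! × 1! × 3! × 3! × 3!) = 1852538688000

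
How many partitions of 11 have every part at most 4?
Let r_j(i) = number of partitions of i into parts ≤ j, for i = 0..11. r_1(i) = 1 for all i; r_j(i) = r_{j-1}(i) + r_j(i-j). Rows j = 2..4: ≤2: 1 1 2 2 3 3 4 4 5 5 6 6; ≤3: 1 1 2 3 4 5 7 8 10 12 14 16; ≤4: 1 1 2 3 5 6 9 11 15 18 23 27. r_4(11) = 27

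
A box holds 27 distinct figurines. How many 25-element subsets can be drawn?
C(27,25) = 27!/(25!×2!) = 351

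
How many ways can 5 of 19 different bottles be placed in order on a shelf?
P(19,5) = 19!/(19-5)! = 1395360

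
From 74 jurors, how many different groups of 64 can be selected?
C(74,64) = 74!/(64!×10!) = 718406958841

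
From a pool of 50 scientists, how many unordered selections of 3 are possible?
C(50,3) = 50!/(3!×47!) = 19600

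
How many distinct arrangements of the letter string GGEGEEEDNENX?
12! / (2! × 1! × 1! × 5! × 3!) = 332640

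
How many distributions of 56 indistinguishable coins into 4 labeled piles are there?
C(56+4-1, 4-1) = C(59, 3) = 32509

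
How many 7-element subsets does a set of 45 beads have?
C(45,7) = 45!/(7!×38!) = 45379620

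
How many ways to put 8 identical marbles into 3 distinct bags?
C(8+3-1, 3-1) = C(10, 2) = 45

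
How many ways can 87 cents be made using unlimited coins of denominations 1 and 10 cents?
Coefficient of x^87 in 1/(1-x^1) · 1/(1-x^10). Use j coins of 10 for j = 0..⌊87/10⌋ = 8, the rest in 1s: 8 + 1 = 9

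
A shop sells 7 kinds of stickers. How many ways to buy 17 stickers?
C(17+7-1, 7-1) = C(23, 6) = 100947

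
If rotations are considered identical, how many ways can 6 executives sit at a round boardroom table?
Circular: fix one position, arrange the rest. (6-1)! = 120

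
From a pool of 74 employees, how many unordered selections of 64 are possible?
C(74,64) = 74!/(64!×10!) = 718406958841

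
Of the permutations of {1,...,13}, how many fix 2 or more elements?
Exactly j fixed points: C(13,j)·!(13-j); sum over j ≥ 2 (derangement numbers via !m = (m-1)·(!(m-1) + !(m-2)): !0..!11 = 1, 0, 1, 2, 9, 44, 265, 1854, 14833, 133496, 1334961, 14684570). Σ_{j=2}^{13} C(13,j)·!(13-j) = C(13,2)·!11 + C(13,3)·!10 + C(13,4)·!9 + C(13,5)·!8 + C(13,6)·!7 + C(13,7)·!6 + C(13,8)·!5 + C(13,9)·!4 + C(13,10)·!3 + C(13,11)·!2 + C(13,12)·!1 + C(13,13)·!0 = 78·14684570 + 286·1334961 + 715·133496 + 1287·14833 + 1716·1854 + 1716·265 + 1287·44 + 715·9 + 286·2 + 78·1 + 13·0 + 1·1 = 1645434935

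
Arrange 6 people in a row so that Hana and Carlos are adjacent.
Treat as block: (6-1)! × 2! = 120 × 2 = 240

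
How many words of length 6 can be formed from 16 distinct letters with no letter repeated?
P(16,6) = 16!/(16-6)! = 5765760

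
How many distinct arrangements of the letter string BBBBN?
5! / (4! × 1!) = 5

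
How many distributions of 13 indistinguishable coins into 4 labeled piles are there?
C(13+4-1, 4-1) = C(16, 3) = 560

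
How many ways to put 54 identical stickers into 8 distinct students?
C(54+8-1, 8-1) = C(61, 7) = 436270780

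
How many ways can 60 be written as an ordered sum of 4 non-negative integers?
C(60+4-1, 4-1) = C(63, 3) = 39711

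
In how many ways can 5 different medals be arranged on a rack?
5! = 120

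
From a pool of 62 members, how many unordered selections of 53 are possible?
C(62,53) = 62!/(53!×9!) = 20286591270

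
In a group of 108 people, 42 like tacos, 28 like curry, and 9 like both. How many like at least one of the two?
|A∪B| = |A| + |B| - |A∩B| = 42 + 28 - 9 = 61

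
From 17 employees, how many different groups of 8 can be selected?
C(17,8) = 17!/(8!×9!) = 24310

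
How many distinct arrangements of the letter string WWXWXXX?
7! / (4! × 3!) = 35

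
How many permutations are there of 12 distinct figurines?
12! = 479001600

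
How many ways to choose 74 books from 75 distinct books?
C(75,74) = 75!/(74!×1!) = 75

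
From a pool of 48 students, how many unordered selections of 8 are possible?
C(48,8) = 48!/(8!×40!) = 377348994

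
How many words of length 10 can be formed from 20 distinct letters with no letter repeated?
P(20,10) = 20!/(20-10)! = 670442572800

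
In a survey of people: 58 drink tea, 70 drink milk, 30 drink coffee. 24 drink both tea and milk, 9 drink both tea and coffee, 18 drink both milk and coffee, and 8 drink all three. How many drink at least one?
|A∪B∪C| = 58+70+30-24-9-18+8 = 115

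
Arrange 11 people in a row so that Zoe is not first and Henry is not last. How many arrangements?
By inclusion-exclusion: 11! - 2×(11-1)! + (11-2)! = 39916800 - 7257600 + 362880 = 33022080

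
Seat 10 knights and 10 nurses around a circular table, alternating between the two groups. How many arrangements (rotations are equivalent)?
Fix one of the knights: (10-1)! ways for the remaining knights, × 10! ways for the nurses = 362880 × 3628800 = 1316818944000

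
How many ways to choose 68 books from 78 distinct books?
C(78,68) = 78!/(68!×10!) = 1258315963905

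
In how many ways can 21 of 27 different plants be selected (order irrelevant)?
C(27,21) = 27!/(21!×6!) = 296010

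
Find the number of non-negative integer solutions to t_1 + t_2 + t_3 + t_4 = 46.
C(46+4-1, 4-1) = C(49, 3) = 18424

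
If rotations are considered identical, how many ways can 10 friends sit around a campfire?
Circular: fix one position, arrange the rest. (10-1)! = 362880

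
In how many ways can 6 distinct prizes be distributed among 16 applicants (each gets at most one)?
P(16,6) = 16!/(16-6)! = 5765760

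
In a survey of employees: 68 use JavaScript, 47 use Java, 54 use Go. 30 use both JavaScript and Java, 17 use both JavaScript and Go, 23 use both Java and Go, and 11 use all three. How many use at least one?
|A∪B∪C| = 68+47+54-30-17-23+11 = 110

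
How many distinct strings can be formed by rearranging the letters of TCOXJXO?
7! / (1! × 1! × 2! × 2! × 1!) = 1260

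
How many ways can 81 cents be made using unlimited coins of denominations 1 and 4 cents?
Coefficient of x^81 in 1/(1-x^1) · 1/(1-x^4). Use j coins of 4 for j = 0..⌊81/4⌋ = 20, the rest in 1s: 20 + 1 = 21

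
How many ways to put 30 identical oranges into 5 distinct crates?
C(30+5-1, 5-1) = C(34, 4) = 46376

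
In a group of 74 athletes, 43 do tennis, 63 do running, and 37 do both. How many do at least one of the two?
|A∪B| = |A| + |B| - |A∩B| = 43 + 63 - 37 = 69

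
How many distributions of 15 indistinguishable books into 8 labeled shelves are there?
C(15+8-1, 8-1) = C(22, 7) = 170544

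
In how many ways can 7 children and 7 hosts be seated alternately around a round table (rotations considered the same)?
Fix one of the children: (7-1)! ways for the remaining children, × 7! ways for the hosts = 720 × 5040 = 3628800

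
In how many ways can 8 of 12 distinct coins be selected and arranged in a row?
P(12,8) = 12!/(12-8)! = 19958400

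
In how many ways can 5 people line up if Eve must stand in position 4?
Fix one position: (5-1)! = 24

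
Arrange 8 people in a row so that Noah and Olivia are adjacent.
Treat as block: (8-1)! × 2! = 5040 × 2 = 10080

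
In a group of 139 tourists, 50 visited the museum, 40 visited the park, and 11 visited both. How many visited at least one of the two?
|A∪B| = |A| + |B| - |A∩B| = 50 + 40 - 11 = 79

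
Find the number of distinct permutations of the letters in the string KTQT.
4! / (1! × 1! × 2!) = 12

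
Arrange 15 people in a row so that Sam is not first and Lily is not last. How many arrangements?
By inclusion-exclusion: 15! - 2×(15-1)! + (15-2)! = 1307674368000 - 174356582400 + 6227020800 = 1139544806400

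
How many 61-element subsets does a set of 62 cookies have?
C(62,61) = 62!/(61!×1!) = 62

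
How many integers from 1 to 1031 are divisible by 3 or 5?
⌊1031/3⌋ + ⌊1031/5⌋ - ⌊1031/15⌋ = 343 + 206 - 68 = 481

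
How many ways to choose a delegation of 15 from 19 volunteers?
C(19,15) = 19!/(15!×4!) = 3876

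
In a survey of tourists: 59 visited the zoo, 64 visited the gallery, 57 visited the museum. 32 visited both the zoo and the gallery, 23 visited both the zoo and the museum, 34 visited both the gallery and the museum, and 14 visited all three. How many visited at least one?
|A∪B∪C| = 59+64+57-32-23-34+14 = 105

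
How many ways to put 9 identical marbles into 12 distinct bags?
C(9+12-1, 12-1) = C(20, 11) = 167960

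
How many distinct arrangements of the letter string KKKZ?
4! / (3! × 1!) = 4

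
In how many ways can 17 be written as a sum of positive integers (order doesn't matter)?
Pentagonal recurrence p(n) = p(n-1) + p(n-2) - p(n-5) - p(n-7) + p(n-12) + p(n-15) - ... gives p(0..16) = 1, 1, 2, 3, 5, 7, 11, 15, 22, 30, 42, 56, 77, 101, 135, 176, 231. p(17) = p(16) + p(15) - p(12) - p(10) + p(5) + p(2) = 231 + 176 - 77 - 42 + 7 + 2 = 297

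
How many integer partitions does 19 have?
Pentagonal recurrence p(n) = p(n-1) + p(n-2) - p(n-5) - p(n-7) + p(n-12) + p(n-15) - ... gives p(0..18) = 1, 1, 2, 3, 5, 7, 11, 15, 22, 30, 42, 56, 77, 101, 135, 176, 231, 297, 385. p(19) = p(18) + p(17) - p(14) - p(12) + p(7) + p(4) = 385 + 297 - 135 - 77 + 15 + 5 = 490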